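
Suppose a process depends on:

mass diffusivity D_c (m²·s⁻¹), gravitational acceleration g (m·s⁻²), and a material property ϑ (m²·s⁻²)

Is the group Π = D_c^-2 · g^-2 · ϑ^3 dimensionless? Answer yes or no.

Sum the exponent of each base dimension across the product:
  L: −2·[D_c]_L − 2·[g]_L + 3·[ϑ]_L = −2·(2) − 2·(1) + 3·(2) = 0
  T: −2·[D_c]_T − 2·[g]_T + 3·[ϑ]_T = −2·(-1) − 2·(-2) + 3·(-2) = 0
All base exponents vanish — dimensionless.

yes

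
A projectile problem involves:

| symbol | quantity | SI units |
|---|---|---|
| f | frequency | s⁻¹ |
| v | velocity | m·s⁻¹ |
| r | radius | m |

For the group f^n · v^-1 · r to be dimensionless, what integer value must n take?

Balance the T exponent: (-1)·n from f, plus −(-1) + (0) = 1 from the rest, must sum to zero.
−n + 1 = 0, so n = 1.

1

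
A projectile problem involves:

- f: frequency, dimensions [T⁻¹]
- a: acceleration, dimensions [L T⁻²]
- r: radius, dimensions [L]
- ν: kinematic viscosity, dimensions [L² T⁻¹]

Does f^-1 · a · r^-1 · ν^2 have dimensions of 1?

Sum the exponent of each base dimension across the product:
  L: −[f]_L + [a]_L − [r]_L + 2·[ν]_L = −(0) + (1) − (1) + 2·(2) = 4
  T: −[f]_T + [a]_T − [r]_T + 2·[ν]_T = −(-1) + (-2) − (0) + 2·(-1) = -3
Net dimensions [L⁴ T⁻³] ≠ [1] — not dimensionless.

no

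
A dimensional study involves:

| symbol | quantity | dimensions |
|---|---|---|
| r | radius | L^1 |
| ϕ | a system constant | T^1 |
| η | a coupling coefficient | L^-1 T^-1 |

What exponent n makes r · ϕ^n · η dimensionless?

Balance the T exponent: (1)·n from ϕ, plus (0) + (-1) = -1 from the rest, must sum to zero.
n − 1 = 0, so n = 1.

1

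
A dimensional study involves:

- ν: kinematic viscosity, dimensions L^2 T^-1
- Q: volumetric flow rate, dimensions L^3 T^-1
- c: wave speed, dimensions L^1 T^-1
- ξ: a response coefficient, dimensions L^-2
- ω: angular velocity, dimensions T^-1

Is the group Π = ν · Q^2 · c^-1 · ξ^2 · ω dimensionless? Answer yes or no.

Sum the exponent of each base dimension across the product:
  L: [ν]_L + 2·[Q]_L − [c]_L + 2·[ξ]_L + [ω]_L = (2) + 2·(3) − (1) + 2·(-2) + (0) = 3
  T: [ν]_T + 2·[Q]_T − [c]_T + 2·[ξ]_T + [ω]_T = (-1) + 2·(-1) − (-1) + 2·(0) + (-1) = -3
Net dimensions [L³ T⁻³] ≠ [1] — not dimensionless.

no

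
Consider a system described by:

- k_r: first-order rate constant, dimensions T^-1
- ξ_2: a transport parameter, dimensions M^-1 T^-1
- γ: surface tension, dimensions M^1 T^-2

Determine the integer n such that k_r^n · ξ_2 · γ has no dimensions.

-3

Balance the T exponent: (-1)·n from k_r, plus (-1) + (-2) = -3 from the rest, must sum to zero.
−n − 3 = 0, so n = -3.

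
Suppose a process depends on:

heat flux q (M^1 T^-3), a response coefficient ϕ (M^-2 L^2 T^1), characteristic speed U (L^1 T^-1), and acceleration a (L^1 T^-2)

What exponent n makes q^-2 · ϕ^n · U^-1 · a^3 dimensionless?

-1

Balance the M exponent: (-2)·n from ϕ, plus −2·(1) − (0) + 3·(0) = -2 from the rest, must sum to zero.
-2n − 2 = 0, so n = -1.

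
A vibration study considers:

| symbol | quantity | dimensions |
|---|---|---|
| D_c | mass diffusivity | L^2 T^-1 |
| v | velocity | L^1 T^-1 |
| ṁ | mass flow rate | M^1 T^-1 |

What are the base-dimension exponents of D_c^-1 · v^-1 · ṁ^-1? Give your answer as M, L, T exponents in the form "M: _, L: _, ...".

Collect each base-dimension exponent across the product:
  M: −(0) − (0) − (1) = -1
  L: −(2) − (1) − (0) = -3
  T: −(-1) − (-1) − (-1) = 3
So the dimensions are [M⁻¹ L⁻³ T³].

M: -1, L: -3, T: 3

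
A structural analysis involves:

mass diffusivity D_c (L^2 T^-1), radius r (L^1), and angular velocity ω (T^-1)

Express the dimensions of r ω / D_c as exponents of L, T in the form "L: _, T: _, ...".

L: -1, T: 0

Collect each base-dimension exponent across the product:
  L: −(2) + (1) + (0) = -1
  T: −(-1) + (0) + (-1) = 0
So the dimensions are [L⁻¹].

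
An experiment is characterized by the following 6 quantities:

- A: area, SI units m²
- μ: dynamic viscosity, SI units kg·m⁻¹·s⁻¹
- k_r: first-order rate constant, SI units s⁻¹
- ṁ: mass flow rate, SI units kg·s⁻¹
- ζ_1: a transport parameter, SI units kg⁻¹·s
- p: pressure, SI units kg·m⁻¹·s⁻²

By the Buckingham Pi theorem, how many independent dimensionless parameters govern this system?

3

There are 6 variables and 3 base dimensions (M, L, T).
The dimension matrix has rank 3.
Independent dimensionless groups: 6 − 3 = 3.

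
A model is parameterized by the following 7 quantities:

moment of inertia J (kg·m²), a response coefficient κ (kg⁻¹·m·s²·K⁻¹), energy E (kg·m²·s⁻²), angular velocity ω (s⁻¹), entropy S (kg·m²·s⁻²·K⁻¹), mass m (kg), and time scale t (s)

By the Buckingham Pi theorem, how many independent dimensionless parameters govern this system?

3

There are 7 variables and 4 base dimensions (M, L, T, Θ).
The dimension matrix has rank 4.
Independent dimensionless groups: 7 − 4 = 3.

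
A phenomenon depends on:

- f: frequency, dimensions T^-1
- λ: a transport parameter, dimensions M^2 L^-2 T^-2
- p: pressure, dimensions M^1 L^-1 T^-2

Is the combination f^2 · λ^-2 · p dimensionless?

no

Sum the exponent of each base dimension across the product:
  M: 2·[f]_M − 2·[λ]_M + [p]_M = 2·(0) − 2·(2) + (1) = -3
  L: 2·[f]_L − 2·[λ]_L + [p]_L = 2·(0) − 2·(-2) + (-1) = 3
  T: 2·[f]_T − 2·[λ]_T + [p]_T = 2·(-1) − 2·(-2) + (-2) = 0
Net dimensions [M⁻³ L³] ≠ [1] — not dimensionless.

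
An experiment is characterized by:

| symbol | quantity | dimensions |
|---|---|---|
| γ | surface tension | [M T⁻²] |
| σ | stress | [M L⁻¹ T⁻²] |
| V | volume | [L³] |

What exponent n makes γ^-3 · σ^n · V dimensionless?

Balance the M exponent: (1)·n from σ, plus −3·(1) + (0) = -3 from the rest, must sum to zero.
n − 3 = 0, so n = 3.

3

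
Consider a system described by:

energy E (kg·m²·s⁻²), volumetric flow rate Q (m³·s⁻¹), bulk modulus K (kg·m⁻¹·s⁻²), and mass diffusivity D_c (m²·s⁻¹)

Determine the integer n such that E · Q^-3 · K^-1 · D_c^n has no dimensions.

Balance the L exponent: (2)·n from D_c, plus (2) − 3·(3) − (-1) = -6 from the rest, must sum to zero.
2n − 6 = 0, so n = 3.

3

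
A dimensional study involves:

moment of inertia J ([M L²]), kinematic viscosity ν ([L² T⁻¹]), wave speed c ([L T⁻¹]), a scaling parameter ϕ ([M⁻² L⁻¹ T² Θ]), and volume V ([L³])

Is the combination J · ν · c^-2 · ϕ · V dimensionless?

Sum the exponent of each base dimension across the product:
  M: [J]_M + [ν]_M − 2·[c]_M + [ϕ]_M + [V]_M = (1) + (0) − 2·(0) + (-2) + (0) = -1
  L: [J]_L + [ν]_L − 2·[c]_L + [ϕ]_L + [V]_L = (2) + (2) − 2·(1) + (-1) + (3) = 4
  T: [J]_T + [ν]_T − 2·[c]_T + [ϕ]_T + [V]_T = (0) + (-1) − 2·(-1) + (2) + (0) = 3
  Θ: [J]_Θ + [ν]_Θ − 2·[c]_Θ + [ϕ]_Θ + [V]_Θ = (0) + (0) − 2·(0) + (1) + (0) = 1
Net dimensions [M⁻¹ L⁴ T³ Θ] ≠ [1] — not dimensionless.

no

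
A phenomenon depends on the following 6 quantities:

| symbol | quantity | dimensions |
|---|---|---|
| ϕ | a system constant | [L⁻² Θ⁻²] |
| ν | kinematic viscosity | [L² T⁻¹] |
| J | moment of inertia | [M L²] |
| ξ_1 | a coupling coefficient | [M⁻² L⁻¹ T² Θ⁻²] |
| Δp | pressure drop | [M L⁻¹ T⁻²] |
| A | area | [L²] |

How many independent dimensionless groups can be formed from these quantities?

There are 6 variables and 4 base dimensions (M, L, T, Θ).
The dimension matrix has rank 4.
Independent dimensionless groups: 6 − 4 = 2.

2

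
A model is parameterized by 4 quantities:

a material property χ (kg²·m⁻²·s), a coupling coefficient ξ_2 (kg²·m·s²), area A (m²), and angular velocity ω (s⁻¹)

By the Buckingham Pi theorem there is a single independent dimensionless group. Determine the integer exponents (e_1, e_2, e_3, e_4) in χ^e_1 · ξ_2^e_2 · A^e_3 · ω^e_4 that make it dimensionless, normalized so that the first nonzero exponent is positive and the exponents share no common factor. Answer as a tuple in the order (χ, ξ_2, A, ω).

(2, -2, 3, -2)

M: e_1·(2) + e_2·(2) + e_3·(0) + e_4·(0) = 0
L: e_1·(-2) + e_2·(1) + e_3·(2) + e_4·(0) = 0
T: e_1·(1) + e_2·(2) + e_3·(0) + e_4·(-1) = 0
Solving this homogeneous linear system for the smallest-integer solution (first nonzero entry positive) gives (2, -2, 3, -2).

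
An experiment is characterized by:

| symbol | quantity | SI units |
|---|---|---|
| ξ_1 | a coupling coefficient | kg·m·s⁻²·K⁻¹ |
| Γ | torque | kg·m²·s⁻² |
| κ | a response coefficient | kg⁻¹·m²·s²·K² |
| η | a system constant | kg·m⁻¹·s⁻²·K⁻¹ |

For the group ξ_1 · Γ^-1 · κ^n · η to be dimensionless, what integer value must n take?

1

Balance the M exponent: (-1)·n from κ, plus (1) − (1) + (1) = 1 from the rest, must sum to zero.
−n + 1 = 0, so n = 1.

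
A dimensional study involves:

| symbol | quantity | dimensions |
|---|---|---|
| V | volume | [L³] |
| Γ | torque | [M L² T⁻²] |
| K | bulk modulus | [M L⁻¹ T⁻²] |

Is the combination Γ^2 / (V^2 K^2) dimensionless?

Sum the exponent of each base dimension across the product:
  M: −2·[V]_M + 2·[Γ]_M − 2·[K]_M = −2·(0) + 2·(1) − 2·(1) = 0
  L: −2·[V]_L + 2·[Γ]_L − 2·[K]_L = −2·(3) + 2·(2) − 2·(-1) = 0
  T: −2·[V]_T + 2·[Γ]_T − 2·[K]_T = −2·(0) + 2·(-2) − 2·(-2) = 0
All base exponents vanish — dimensionless.

yes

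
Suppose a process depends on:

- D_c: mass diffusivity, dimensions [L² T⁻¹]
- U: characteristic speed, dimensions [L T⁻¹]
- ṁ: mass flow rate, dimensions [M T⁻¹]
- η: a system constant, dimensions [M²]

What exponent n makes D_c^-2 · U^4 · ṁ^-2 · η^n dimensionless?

1

Balance the M exponent: (2)·n from η, plus −2·(0) + 4·(0) − 2·(1) = -2 from the rest, must sum to zero.
2n − 2 = 0, so n = 1.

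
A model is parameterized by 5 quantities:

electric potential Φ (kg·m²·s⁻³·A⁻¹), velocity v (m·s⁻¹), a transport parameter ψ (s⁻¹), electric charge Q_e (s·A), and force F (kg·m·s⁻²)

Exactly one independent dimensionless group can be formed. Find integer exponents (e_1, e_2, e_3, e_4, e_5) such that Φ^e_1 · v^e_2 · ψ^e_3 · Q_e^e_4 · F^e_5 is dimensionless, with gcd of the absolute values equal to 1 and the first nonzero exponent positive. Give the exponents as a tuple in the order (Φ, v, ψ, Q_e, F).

M: e_1·(1) + e_2·(0) + e_3·(0) + e_4·(0) + e_5·(1) = 0
L: e_1·(2) + e_2·(1) + e_3·(0) + e_4·(0) + e_5·(1) = 0
T: e_1·(-3) + e_2·(-1) + e_3·(-1) + e_4·(1) + e_5·(-2) = 0
I: e_1·(-1) + e_2·(0) + e_3·(0) + e_4·(1) + e_5·(0) = 0
Solving this homogeneous linear system for the smallest-integer solution (first nonzero entry positive) gives (1, -1, 1, 1, -1).

(1, -1, 1, 1, -1)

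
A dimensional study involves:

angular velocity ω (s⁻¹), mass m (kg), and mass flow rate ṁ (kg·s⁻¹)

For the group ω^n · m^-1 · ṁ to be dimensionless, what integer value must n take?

-1

Balance the T exponent: (-1)·n from ω, plus −(0) + (-1) = -1 from the rest, must sum to zero.
−n − 1 = 0, so n = -1.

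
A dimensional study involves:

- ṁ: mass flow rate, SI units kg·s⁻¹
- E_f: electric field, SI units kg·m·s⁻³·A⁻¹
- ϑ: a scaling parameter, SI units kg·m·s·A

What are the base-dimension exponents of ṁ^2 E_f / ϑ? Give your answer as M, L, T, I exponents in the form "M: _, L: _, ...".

M: 2, L: 0, T: -6, I: -2

Collect each base-dimension exponent across the product:
  M: 2·(1) + (1) − (1) = 2
  L: 2·(0) + (1) − (1) = 0
  T: 2·(-1) + (-3) − (1) = -6
  I: 2·(0) + (-1) − (1) = -2
So the dimensions are [M² T⁻⁶ I⁻²].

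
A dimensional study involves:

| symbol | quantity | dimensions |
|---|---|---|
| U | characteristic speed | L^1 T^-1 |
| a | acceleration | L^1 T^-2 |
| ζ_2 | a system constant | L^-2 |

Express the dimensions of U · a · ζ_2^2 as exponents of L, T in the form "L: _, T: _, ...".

Collect each base-dimension exponent across the product:
  L: (1) + (1) + 2·(-2) = -2
  T: (-1) + (-2) + 2·(0) = -3
So the dimensions are [L⁻² T⁻³].

L: -2, T: -3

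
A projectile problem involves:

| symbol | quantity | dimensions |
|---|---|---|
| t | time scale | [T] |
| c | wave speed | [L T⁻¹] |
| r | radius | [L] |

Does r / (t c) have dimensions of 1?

yes

Sum the exponent of each base dimension across the product:
  M: −[t]_M − [c]_M + [r]_M = −(0) − (0) + (0) = 0
  L: −[t]_L − [c]_L + [r]_L = −(0) − (1) + (1) = 0
  T: −[t]_T − [c]_T + [r]_T = −(1) − (-1) + (0) = 0
All base exponents vanish — dimensionless.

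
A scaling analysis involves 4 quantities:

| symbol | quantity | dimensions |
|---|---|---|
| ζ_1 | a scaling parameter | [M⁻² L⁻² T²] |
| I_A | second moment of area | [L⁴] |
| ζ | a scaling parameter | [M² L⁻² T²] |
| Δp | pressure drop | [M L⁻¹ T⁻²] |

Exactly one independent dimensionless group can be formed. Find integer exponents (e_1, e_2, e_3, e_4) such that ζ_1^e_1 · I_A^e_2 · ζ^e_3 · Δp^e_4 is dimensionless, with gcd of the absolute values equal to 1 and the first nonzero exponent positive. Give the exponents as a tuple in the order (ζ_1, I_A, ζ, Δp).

M: e_1·(-2) + e_2·(0) + e_3·(2) + e_4·(1) = 0
L: e_1·(-2) + e_2·(4) + e_3·(-2) + e_4·(-1) = 0
T: e_1·(2) + e_2·(0) + e_3·(2) + e_4·(-2) = 0
Solving this homogeneous linear system for the smallest-integer solution (first nonzero entry positive) gives (3, 3, 1, 4).

(3, 3, 1, 4)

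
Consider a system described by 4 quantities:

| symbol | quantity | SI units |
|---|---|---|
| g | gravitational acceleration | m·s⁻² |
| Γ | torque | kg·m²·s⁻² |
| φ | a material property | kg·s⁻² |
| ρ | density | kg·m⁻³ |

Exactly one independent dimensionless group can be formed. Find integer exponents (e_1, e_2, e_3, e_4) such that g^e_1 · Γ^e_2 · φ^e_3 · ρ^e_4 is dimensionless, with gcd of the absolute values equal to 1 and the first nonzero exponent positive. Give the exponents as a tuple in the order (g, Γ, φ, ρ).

M: e_1·(0) + e_2·(1) + e_3·(1) + e_4·(1) = 0
L: e_1·(1) + e_2·(2) + e_3·(0) + e_4·(-3) = 0
T: e_1·(-2) + e_2·(-2) + e_3·(-2) + e_4·(0) = 0
Solving this homogeneous linear system for the smallest-integer solution (first nonzero entry positive) gives (1, 1, -2, 1).

(1, 1, -2, 1)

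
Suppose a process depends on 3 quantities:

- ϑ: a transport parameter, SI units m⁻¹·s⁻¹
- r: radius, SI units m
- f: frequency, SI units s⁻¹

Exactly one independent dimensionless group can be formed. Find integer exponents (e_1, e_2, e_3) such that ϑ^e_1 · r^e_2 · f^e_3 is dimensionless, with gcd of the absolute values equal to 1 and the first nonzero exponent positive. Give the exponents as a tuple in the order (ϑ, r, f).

L: e_1·(-1) + e_2·(1) + e_3·(0) = 0
T: e_1·(-1) + e_2·(0) + e_3·(-1) = 0
Solving this homogeneous linear system for the smallest-integer solution (first nonzero entry positive) gives (1, 1, -1).

(1, 1, -1)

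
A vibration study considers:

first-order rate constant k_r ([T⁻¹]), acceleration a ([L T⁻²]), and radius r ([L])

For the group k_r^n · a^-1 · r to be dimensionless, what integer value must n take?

Balance the T exponent: (-1)·n from k_r, plus −(-2) + (0) = 2 from the rest, must sum to zero.
−n + 2 = 0, so n = 2.

2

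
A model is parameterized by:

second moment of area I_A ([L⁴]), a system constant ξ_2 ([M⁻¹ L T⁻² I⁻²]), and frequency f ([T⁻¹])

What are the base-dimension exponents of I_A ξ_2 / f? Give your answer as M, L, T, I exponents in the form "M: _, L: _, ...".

M: -1, L: 5, T: -1, I: -2

Collect each base-dimension exponent across the product:
  M: (0) + (-1) − (0) = -1
  L: (4) + (1) − (0) = 5
  T: (0) + (-2) − (-1) = -1
  I: (0) + (-2) − (0) = -2
So the dimensions are [M⁻¹ L⁵ T⁻¹ I⁻²].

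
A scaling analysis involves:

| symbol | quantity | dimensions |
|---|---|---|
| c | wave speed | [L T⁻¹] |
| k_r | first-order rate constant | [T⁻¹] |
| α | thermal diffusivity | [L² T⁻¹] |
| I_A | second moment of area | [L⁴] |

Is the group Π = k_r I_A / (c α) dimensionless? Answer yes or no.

no

Sum the exponent of each base dimension across the product:
  L: −[c]_L + [k_r]_L − [α]_L + [I_A]_L = −(1) + (0) − (2) + (4) = 1
  T: −[c]_T + [k_r]_T − [α]_T + [I_A]_T = −(-1) + (-1) − (-1) + (0) = 1
Net dimensions [L T] ≠ [1] — not dimensionless.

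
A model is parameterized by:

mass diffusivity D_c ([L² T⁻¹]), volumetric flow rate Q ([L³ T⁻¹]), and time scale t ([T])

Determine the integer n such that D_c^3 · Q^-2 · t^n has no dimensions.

Balance the T exponent: (1)·n from t, plus 3·(-1) − 2·(-1) = -1 from the rest, must sum to zero.
n − 1 = 0, so n = 1.

1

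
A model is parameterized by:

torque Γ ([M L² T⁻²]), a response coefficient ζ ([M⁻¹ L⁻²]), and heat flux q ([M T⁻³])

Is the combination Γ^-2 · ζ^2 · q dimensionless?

no

Sum the exponent of each base dimension across the product:
  M: −2·[Γ]_M + 2·[ζ]_M + [q]_M = −2·(1) + 2·(-1) + (1) = -3
  L: −2·[Γ]_L + 2·[ζ]_L + [q]_L = −2·(2) + 2·(-2) + (0) = -8
  T: −2·[Γ]_T + 2·[ζ]_T + [q]_T = −2·(-2) + 2·(0) + (-3) = 1
Net dimensions [M⁻³ L⁻⁸ T] ≠ [1] — not dimensionless.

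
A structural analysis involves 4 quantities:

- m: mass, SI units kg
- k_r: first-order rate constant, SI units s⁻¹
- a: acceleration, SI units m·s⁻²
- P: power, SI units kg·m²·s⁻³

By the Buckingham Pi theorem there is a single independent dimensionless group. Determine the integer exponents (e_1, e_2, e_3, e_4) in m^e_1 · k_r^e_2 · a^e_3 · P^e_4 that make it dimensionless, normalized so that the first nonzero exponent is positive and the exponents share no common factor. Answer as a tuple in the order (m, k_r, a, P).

M: e_1·(1) + e_2·(0) + e_3·(0) + e_4·(1) = 0
L: e_1·(0) + e_2·(0) + e_3·(1) + e_4·(2) = 0
T: e_1·(0) + e_2·(-1) + e_3·(-2) + e_4·(-3) = 0
Solving this homogeneous linear system for the smallest-integer solution (first nonzero entry positive) gives (1, -1, 2, -1).

(1, -1, 2, -1)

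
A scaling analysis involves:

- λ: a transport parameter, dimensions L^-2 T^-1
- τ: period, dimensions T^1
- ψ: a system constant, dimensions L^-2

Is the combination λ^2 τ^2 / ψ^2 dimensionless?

yes

Sum the exponent of each base dimension across the product:
  L: 2·[λ]_L + 2·[τ]_L − 2·[ψ]_L = 2·(-2) + 2·(0) − 2·(-2) = 0
  T: 2·[λ]_T + 2·[τ]_T − 2·[ψ]_T = 2·(-1) + 2·(1) − 2·(0) = 0
All base exponents vanish — dimensionless.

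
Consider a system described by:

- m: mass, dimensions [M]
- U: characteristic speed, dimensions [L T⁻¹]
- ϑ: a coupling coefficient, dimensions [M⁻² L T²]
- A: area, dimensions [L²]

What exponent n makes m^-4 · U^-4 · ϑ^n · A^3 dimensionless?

Balance the M exponent: (-2)·n from ϑ, plus −4·(1) − 4·(0) + 3·(0) = -4 from the rest, must sum to zero.
-2n − 4 = 0, so n = -2.

-2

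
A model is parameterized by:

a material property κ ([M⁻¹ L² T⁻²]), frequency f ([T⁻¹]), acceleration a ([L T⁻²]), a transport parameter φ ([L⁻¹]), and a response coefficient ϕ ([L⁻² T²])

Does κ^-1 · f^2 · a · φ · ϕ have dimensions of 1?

no

Sum the exponent of each base dimension across the product:
  M: −[κ]_M + 2·[f]_M + [a]_M + [φ]_M + [ϕ]_M = −(-1) + 2·(0) + (0) + (0) + (0) = 1
  L: −[κ]_L + 2·[f]_L + [a]_L + [φ]_L + [ϕ]_L = −(2) + 2·(0) + (1) + (-1) + (-2) = -4
  T: −[κ]_T + 2·[f]_T + [a]_T + [φ]_T + [ϕ]_T = −(-2) + 2·(-1) + (-2) + (0) + (2) = 0
Net dimensions [M L⁻⁴] ≠ [1] — not dimensionless.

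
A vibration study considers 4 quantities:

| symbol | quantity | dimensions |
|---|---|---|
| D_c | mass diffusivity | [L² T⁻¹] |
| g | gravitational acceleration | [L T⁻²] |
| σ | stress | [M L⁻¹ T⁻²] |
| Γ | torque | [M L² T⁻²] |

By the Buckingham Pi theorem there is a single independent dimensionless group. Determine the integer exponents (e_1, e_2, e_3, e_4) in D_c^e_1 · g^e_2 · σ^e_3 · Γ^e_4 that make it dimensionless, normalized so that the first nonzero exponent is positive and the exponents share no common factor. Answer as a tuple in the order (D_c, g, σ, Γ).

(2, -1, 1, -1)

M: e_1·(0) + e_2·(0) + e_3·(1) + e_4·(1) = 0
L: e_1·(2) + e_2·(1) + e_3·(-1) + e_4·(2) = 0
T: e_1·(-1) + e_2·(-2) + e_3·(-2) + e_4·(-2) = 0
Solving this homogeneous linear system for the smallest-integer solution (first nonzero entry positive) gives (2, -1, 1, -1).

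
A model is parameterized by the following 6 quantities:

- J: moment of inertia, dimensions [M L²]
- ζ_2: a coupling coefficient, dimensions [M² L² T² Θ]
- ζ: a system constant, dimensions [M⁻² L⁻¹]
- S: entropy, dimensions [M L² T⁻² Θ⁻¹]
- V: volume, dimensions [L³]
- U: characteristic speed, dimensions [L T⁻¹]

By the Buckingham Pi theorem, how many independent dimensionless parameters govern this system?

2

There are 6 variables and 4 base dimensions (M, L, T, Θ).
The dimension matrix has rank 4.
Independent dimensionless groups: 6 − 4 = 2.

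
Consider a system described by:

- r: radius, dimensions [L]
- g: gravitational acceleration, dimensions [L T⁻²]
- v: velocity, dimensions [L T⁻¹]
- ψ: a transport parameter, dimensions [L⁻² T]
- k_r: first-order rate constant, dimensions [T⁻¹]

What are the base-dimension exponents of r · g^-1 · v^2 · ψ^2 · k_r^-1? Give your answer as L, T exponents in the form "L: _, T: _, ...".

Collect each base-dimension exponent across the product:
  L: (1) − (1) + 2·(1) + 2·(-2) − (0) = -2
  T: (0) − (-2) + 2·(-1) + 2·(1) − (-1) = 3
So the dimensions are [L⁻² T³].

L: -2, T: 3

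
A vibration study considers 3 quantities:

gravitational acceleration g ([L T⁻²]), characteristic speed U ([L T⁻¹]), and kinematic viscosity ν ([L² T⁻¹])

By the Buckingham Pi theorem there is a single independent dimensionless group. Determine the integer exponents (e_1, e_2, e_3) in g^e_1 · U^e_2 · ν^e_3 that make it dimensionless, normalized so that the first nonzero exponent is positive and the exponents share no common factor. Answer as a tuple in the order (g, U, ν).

L: e_1·(1) + e_2·(1) + e_3·(2) = 0
T: e_1·(-2) + e_2·(-1) + e_3·(-1) = 0
Solving this homogeneous linear system for the smallest-integer solution (first nonzero entry positive) gives (1, -3, 1).

(1, -3, 1)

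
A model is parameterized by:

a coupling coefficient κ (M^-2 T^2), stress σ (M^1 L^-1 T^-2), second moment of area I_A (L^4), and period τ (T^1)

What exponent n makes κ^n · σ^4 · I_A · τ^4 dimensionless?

Balance the M exponent: (-2)·n from κ, plus 4·(1) + (0) + 4·(0) = 4 from the rest, must sum to zero.
-2n + 4 = 0, so n = 2.

2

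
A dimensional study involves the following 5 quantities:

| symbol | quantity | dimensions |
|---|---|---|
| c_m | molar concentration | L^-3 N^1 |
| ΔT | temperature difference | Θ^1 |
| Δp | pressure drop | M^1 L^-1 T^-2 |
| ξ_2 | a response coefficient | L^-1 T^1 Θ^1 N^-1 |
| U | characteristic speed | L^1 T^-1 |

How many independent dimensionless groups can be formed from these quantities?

0

There are 5 variables and 5 base dimensions (M, L, T, Θ, N).
The dimension matrix has rank 5.
Independent dimensionless groups: 5 − 5 = 0.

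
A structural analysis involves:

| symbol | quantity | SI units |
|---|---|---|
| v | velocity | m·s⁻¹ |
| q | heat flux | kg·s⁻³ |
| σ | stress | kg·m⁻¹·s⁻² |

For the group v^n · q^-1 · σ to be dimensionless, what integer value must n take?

1

Balance the L exponent: (1)·n from v, plus −(0) + (-1) = -1 from the rest, must sum to zero.
n − 1 = 0, so n = 1.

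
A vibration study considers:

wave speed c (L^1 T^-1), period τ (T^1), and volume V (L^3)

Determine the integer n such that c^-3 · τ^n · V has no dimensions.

Balance the T exponent: (1)·n from τ, plus −3·(-1) + (0) = 3 from the rest, must sum to zero.
n + 3 = 0, so n = -3.

-3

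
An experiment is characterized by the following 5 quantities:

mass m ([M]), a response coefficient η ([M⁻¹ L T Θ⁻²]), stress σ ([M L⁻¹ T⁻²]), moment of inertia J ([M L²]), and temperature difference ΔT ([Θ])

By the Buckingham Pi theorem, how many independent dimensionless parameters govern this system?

1

There are 5 variables and 4 base dimensions (M, L, T, Θ).
The dimension matrix has rank 4.
Independent dimensionless groups: 5 − 4 = 1.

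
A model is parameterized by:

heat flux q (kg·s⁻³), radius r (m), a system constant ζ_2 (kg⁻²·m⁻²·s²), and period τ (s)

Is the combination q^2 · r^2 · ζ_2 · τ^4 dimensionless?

Sum the exponent of each base dimension across the product:
  M: 2·[q]_M + 2·[r]_M + [ζ_2]_M + 4·[τ]_M = 2·(1) + 2·(0) + (-2) + 4·(0) = 0
  L: 2·[q]_L + 2·[r]_L + [ζ_2]_L + 4·[τ]_L = 2·(0) + 2·(1) + (-2) + 4·(0) = 0
  T: 2·[q]_T + 2·[r]_T + [ζ_2]_T + 4·[τ]_T = 2·(-3) + 2·(0) + (2) + 4·(1) = 0
All base exponents vanish — dimensionless.

yes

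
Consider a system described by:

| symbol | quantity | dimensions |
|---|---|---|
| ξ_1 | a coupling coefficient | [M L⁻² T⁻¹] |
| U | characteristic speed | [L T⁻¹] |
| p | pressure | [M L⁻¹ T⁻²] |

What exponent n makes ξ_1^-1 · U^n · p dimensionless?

Balance the L exponent: (1)·n from U, plus −(-2) + (-1) = 1 from the rest, must sum to zero.
n + 1 = 0, so n = -1.

-1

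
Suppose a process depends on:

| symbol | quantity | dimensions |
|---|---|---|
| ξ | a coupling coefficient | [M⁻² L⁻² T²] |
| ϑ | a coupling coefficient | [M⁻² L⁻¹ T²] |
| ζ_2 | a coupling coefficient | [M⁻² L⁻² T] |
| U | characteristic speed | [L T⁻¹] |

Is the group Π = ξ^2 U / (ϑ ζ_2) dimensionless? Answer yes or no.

yes

Sum the exponent of each base dimension across the product:
  M: 2·[ξ]_M − [ϑ]_M − [ζ_2]_M + [U]_M = 2·(-2) − (-2) − (-2) + (0) = 0
  L: 2·[ξ]_L − [ϑ]_L − [ζ_2]_L + [U]_L = 2·(-2) − (-1) − (-2) + (1) = 0
  T: 2·[ξ]_T − [ϑ]_T − [ζ_2]_T + [U]_T = 2·(2) − (2) − (1) + (-1) = 0
All base exponents vanish — dimensionless.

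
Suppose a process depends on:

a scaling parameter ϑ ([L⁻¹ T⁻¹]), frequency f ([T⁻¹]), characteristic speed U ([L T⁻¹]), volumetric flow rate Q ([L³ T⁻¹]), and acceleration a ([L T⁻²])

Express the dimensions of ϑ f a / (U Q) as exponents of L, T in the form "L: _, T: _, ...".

Collect each base-dimension exponent across the product:
  L: (-1) + (0) − (1) − (3) + (1) = -4
  T: (-1) + (-1) − (-1) − (-1) + (-2) = -2
So the dimensions are [L⁻⁴ T⁻²].

L: -4, T: -2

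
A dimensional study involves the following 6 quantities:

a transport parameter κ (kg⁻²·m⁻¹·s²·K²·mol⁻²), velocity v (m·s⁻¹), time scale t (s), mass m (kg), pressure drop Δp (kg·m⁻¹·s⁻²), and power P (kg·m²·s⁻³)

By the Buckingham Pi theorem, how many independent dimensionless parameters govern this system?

There are 6 variables and 5 base dimensions (M, L, T, Θ, N).
The dimension matrix has rank 4 (less than 5: the dimension vectors are linearly dependent).
Independent dimensionless groups: 6 − 4 = 2.

2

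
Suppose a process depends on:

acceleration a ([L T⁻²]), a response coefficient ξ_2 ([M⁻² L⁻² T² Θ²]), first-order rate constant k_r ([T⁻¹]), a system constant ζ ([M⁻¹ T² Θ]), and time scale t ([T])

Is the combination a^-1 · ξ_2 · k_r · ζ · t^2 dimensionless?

no

Sum the exponent of each base dimension across the product:
  M: −[a]_M + [ξ_2]_M + [k_r]_M + [ζ]_M + 2·[t]_M = −(0) + (-2) + (0) + (-1) + 2·(0) = -3
  L: −[a]_L + [ξ_2]_L + [k_r]_L + [ζ]_L + 2·[t]_L = −(1) + (-2) + (0) + (0) + 2·(0) = -3
  T: −[a]_T + [ξ_2]_T + [k_r]_T + [ζ]_T + 2·[t]_T = −(-2) + (2) + (-1) + (2) + 2·(1) = 7
  Θ: −[a]_Θ + [ξ_2]_Θ + [k_r]_Θ + [ζ]_Θ + 2·[t]_Θ = −(0) + (2) + (0) + (1) + 2·(0) = 3
Net dimensions [M⁻³ L⁻³ T⁷ Θ³] ≠ [1] — not dimensionless.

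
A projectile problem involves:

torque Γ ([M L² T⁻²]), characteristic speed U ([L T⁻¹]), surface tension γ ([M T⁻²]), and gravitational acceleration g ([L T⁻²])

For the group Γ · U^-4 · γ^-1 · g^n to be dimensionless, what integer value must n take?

Balance the L exponent: (1)·n from g, plus (2) − 4·(1) − (0) = -2 from the rest, must sum to zero.
n − 2 = 0, so n = 2.

2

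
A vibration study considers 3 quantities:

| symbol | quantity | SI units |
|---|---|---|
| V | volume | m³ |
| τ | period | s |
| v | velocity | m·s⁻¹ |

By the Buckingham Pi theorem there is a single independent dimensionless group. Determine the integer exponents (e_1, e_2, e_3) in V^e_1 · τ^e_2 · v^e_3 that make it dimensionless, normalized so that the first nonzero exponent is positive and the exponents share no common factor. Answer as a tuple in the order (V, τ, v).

L: e_1·(3) + e_2·(0) + e_3·(1) = 0
T: e_1·(0) + e_2·(1) + e_3·(-1) = 0
Solving this homogeneous linear system for the smallest-integer solution (first nonzero entry positive) gives (1, -3, -3).

(1, -3, -3)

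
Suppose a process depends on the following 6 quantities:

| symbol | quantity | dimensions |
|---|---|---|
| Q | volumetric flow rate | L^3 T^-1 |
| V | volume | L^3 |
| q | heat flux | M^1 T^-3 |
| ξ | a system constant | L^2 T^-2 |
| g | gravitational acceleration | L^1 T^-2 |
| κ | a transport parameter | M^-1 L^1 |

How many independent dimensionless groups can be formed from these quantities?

There are 6 variables and 3 base dimensions (M, L, T).
The dimension matrix has rank 3.
Independent dimensionless groups: 6 − 3 = 3.

3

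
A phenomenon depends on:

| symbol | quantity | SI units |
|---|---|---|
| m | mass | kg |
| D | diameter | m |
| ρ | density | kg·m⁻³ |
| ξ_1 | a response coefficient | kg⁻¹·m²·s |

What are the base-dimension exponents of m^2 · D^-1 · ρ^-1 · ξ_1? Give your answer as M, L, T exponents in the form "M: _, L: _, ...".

M: 0, L: 4, T: 1

Collect each base-dimension exponent across the product:
  M: 2·(1) − (0) − (1) + (-1) = 0
  L: 2·(0) − (1) − (-3) + (2) = 4
  T: 2·(0) − (0) − (0) + (1) = 1
So the dimensions are [L⁴ T].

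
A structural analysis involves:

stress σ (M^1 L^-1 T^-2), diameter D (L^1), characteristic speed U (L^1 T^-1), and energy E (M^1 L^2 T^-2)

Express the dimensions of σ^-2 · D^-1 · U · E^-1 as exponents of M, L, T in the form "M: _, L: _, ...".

Collect each base-dimension exponent across the product:
  M: −2·(1) − (0) + (0) − (1) = -3
  L: −2·(-1) − (1) + (1) − (2) = 0
  T: −2·(-2) − (0) + (-1) − (-2) = 5
So the dimensions are [M⁻³ T⁵].

M: -3, L: 0, T: 5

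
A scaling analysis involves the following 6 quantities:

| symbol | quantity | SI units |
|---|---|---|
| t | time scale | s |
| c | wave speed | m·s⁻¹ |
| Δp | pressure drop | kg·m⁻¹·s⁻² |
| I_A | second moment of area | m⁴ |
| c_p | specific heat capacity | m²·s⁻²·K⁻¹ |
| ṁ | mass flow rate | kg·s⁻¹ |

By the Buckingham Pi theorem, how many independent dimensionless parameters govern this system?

There are 6 variables and 4 base dimensions (M, L, T, Θ).
The dimension matrix has rank 4.
Independent dimensionless groups: 6 − 4 = 2.

2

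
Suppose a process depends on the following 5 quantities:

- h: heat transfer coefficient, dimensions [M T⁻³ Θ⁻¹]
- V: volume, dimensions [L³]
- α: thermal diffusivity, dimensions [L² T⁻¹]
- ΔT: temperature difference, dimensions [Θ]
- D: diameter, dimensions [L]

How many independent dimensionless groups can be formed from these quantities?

1

There are 5 variables and 4 base dimensions (M, L, T, Θ).
The dimension matrix has rank 4.
Independent dimensionless groups: 5 − 4 = 1.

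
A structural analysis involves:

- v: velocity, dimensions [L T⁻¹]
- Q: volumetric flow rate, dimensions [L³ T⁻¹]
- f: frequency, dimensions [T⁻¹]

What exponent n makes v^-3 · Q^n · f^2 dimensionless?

1

Balance the L exponent: (3)·n from Q, plus −3·(1) + 2·(0) = -3 from the rest, must sum to zero.
3n − 3 = 0, so n = 1.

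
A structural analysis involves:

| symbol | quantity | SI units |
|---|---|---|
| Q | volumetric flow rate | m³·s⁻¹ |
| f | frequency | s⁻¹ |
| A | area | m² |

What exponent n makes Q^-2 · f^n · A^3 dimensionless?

Balance the T exponent: (-1)·n from f, plus −2·(-1) + 3·(0) = 2 from the rest, must sum to zero.
−n + 2 = 0, so n = 2.

2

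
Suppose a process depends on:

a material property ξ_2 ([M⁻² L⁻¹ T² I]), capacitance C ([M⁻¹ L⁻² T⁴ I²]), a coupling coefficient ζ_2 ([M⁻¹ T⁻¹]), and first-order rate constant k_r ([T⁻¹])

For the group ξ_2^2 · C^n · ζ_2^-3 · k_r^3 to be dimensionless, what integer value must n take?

Balance the M exponent: (-1)·n from C, plus 2·(-2) − 3·(-1) + 3·(0) = -1 from the rest, must sum to zero.
−n − 1 = 0, so n = -1.

-1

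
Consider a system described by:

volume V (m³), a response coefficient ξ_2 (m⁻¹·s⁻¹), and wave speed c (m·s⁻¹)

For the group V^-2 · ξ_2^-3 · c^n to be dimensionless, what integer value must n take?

Balance the L exponent: (1)·n from c, plus −2·(3) − 3·(-1) = -3 from the rest, must sum to zero.
n − 3 = 0, so n = 3.

3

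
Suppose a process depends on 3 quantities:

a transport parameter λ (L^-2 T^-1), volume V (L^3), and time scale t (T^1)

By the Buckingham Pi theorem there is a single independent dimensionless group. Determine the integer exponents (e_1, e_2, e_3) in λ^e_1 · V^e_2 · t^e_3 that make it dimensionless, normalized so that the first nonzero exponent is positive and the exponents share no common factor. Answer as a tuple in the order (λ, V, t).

L: e_1·(-2) + e_2·(3) + e_3·(0) = 0
T: e_1·(-1) + e_2·(0) + e_3·(1) = 0
Solving this homogeneous linear system for the smallest-integer solution (first nonzero entry positive) gives (3, 2, 3).

(3, 2, 3)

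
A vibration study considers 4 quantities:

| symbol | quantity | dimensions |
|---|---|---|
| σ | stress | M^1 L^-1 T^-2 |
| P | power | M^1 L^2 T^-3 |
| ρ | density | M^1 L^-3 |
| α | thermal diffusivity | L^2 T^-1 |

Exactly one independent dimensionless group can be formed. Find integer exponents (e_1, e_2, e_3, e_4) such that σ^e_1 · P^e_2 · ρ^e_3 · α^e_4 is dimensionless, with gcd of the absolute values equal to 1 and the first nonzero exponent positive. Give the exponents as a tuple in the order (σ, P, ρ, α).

M: e_1·(1) + e_2·(1) + e_3·(1) + e_4·(0) = 0
L: e_1·(-1) + e_2·(2) + e_3·(-3) + e_4·(2) = 0
T: e_1·(-2) + e_2·(-3) + e_3·(0) + e_4·(-1) = 0
Solving this homogeneous linear system for the smallest-integer solution (first nonzero entry positive) gives (1, -2, 1, 4).

(1, -2, 1, 4)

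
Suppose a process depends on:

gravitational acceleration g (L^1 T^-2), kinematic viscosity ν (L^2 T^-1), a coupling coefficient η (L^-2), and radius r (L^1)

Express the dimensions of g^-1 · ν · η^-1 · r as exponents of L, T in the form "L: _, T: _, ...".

Collect each base-dimension exponent across the product:
  L: −(1) + (2) − (-2) + (1) = 4
  T: −(-2) + (-1) − (0) + (0) = 1
So the dimensions are [L⁴ T].

L: 4, T: 1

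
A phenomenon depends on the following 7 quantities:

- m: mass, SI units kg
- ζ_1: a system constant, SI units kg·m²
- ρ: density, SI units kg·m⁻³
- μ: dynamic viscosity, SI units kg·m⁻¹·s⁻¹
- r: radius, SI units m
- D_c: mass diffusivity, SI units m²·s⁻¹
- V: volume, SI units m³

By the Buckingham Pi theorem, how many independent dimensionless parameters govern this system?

There are 7 variables and 3 base dimensions (M, L, T).
The dimension matrix has rank 3.
Independent dimensionless groups: 7 − 3 = 4.

4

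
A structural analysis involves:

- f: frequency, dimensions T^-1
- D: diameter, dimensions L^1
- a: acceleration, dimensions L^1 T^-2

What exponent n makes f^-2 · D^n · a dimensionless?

Balance the L exponent: (1)·n from D, plus −2·(0) + (1) = 1 from the rest, must sum to zero.
n + 1 = 0, so n = -1.

-1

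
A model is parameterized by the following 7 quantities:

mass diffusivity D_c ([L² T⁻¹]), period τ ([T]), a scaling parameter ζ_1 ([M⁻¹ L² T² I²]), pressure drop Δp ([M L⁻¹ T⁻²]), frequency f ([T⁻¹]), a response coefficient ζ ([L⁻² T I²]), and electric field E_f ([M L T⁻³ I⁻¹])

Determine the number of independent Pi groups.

There are 7 variables and 4 base dimensions (M, L, T, I).
The dimension matrix has rank 4.
Independent dimensionless groups: 7 − 4 = 3.

3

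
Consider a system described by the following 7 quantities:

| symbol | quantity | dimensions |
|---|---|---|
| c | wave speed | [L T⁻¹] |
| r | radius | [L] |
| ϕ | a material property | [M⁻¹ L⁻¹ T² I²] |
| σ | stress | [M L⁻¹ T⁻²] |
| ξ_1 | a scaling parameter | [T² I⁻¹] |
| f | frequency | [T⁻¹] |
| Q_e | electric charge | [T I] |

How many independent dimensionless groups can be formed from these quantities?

There are 7 variables and 4 base dimensions (M, L, T, I).
The dimension matrix has rank 4.
Independent dimensionless groups: 7 − 4 = 3.

3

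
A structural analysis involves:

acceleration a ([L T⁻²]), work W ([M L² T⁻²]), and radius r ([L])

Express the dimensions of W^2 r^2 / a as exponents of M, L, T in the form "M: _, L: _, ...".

M: 2, L: 5, T: -2

Collect each base-dimension exponent across the product:
  M: −(0) + 2·(1) + 2·(0) = 2
  L: −(1) + 2·(2) + 2·(1) = 5
  T: −(-2) + 2·(-2) + 2·(0) = -2
So the dimensions are [M² L⁵ T⁻²].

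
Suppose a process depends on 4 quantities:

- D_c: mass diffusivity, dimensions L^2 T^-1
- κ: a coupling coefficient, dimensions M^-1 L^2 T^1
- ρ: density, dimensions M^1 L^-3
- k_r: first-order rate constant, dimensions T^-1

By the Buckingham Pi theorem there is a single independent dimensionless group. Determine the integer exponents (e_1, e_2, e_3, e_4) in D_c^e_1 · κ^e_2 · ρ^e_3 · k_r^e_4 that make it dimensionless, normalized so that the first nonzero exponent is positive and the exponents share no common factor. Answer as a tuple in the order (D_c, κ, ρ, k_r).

M: e_1·(0) + e_2·(-1) + e_3·(1) + e_4·(0) = 0
L: e_1·(2) + e_2·(2) + e_3·(-3) + e_4·(0) = 0
T: e_1·(-1) + e_2·(1) + e_3·(0) + e_4·(-1) = 0
Solving this homogeneous linear system for the smallest-integer solution (first nonzero entry positive) gives (1, 2, 2, 1).

(1, 2, 2, 1)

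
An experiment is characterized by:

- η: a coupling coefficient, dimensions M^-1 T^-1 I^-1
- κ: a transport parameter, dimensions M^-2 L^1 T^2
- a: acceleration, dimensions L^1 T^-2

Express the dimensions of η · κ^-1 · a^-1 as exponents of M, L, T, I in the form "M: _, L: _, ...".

M: 1, L: -2, T: -1, I: -1

Collect each base-dimension exponent across the product:
  M: (-1) − (-2) − (0) = 1
  L: (0) − (1) − (1) = -2
  T: (-1) − (2) − (-2) = -1
  I: (-1) − (0) − (0) = -1
So the dimensions are [M L⁻² T⁻¹ I⁻¹].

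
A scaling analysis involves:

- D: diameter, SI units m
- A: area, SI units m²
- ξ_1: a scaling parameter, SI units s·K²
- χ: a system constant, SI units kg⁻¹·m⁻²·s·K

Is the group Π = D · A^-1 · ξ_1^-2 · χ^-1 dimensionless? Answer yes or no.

no

Sum the exponent of each base dimension across the product:
  M: [D]_M − [A]_M − 2·[ξ_1]_M − [χ]_M = (0) − (0) − 2·(0) − (-1) = 1
  L: [D]_L − [A]_L − 2·[ξ_1]_L − [χ]_L = (1) − (2) − 2·(0) − (-2) = 1
  T: [D]_T − [A]_T − 2·[ξ_1]_T − [χ]_T = (0) − (0) − 2·(1) − (1) = -3
  Θ: [D]_Θ − [A]_Θ − 2·[ξ_1]_Θ − [χ]_Θ = (0) − (0) − 2·(2) − (1) = -5
Net dimensions [M L T⁻³ Θ⁻⁵] ≠ [1] — not dimensionless.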